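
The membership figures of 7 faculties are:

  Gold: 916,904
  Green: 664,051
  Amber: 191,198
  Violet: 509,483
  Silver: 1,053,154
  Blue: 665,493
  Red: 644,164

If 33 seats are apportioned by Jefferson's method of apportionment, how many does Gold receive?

7

Standard divisor 4644447/33 ≈ 140740.818; standard quotas: Gold 6.515, Green 4.718, Amber 1.359, Violet 3.620, Silver 7.483, Blue 4.729, Red 4.577.
Rounding down gives 6, 4, 1, 3, 7, 4, 4 = 29 seats, so the divisor must be adjusted.
With modified divisor 129900: modified quotas Gold 7.059, Green 5.112, Amber 1.472, Violet 3.922, Silver 8.107, Blue 5.123, Red 4.959.
Rounding down: Gold 7, Green 5, Amber 1, Violet 3, Silver 8, Blue 5, Red 4 (total 33).
Gold receives 7.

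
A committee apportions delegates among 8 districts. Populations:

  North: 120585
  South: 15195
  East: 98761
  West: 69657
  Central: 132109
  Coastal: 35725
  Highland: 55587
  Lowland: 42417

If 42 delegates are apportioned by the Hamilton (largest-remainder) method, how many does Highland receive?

4

Total 570036; standard divisor 570036/42 ≈ 13572.286.
Standard quotas: North 8.8846, South 1.1196, East 7.2767, West 5.1323, Central 9.7337, Coastal 2.6322, Highland 4.0956, Lowland 3.1253.
Lower quotas: North 8, South 1, East 7, West 5, Central 9, Coastal 2, Highland 4, Lowland 3 (sum 39, leaving 3 seats).
Remainders in descending order: North 0.8846, Central 0.7337, Coastal 0.6322, East 0.2767, West 0.1323, Lowland 0.1253, South 0.1196, Highland 0.0956.
The surplus seats go to North, Central, Coastal.
Highland receives 4.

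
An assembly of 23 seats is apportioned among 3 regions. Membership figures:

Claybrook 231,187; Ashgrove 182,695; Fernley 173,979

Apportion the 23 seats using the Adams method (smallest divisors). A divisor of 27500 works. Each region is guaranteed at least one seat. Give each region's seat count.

With modified divisor 27500: modified quotas Claybrook 8.407, Ashgrove 6.643, Fernley 6.327.
Rounding up: Claybrook 9, Ashgrove 7, Fernley 7 (total 23).

Claybrook: 9, Ashgrove: 7, Fernley: 7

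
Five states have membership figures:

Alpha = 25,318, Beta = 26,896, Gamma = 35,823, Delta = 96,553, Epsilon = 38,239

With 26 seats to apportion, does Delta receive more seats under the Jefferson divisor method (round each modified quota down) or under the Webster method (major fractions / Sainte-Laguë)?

Jefferson

Jefferson: Alpha 3, Beta 3, Gamma 4, Delta 12, Epsilon 4.
Webster: Alpha 3, Beta 3, Gamma 4, Delta 11, Epsilon 5.
Delta gets 12 under Jefferson and 11 under Webster.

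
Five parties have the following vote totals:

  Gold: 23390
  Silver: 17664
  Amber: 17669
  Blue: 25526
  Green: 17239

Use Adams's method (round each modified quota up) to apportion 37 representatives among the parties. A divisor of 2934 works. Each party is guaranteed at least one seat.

With modified divisor 2934: modified quotas Gold 7.972, Silver 6.020, Amber 6.022, Blue 8.700, Green 5.876.
Rounding up: Gold 8, Silver 7, Amber 7, Blue 9, Green 6 (total 37).

Gold 8, Silver 7, Amber 7, Blue 9, Green 6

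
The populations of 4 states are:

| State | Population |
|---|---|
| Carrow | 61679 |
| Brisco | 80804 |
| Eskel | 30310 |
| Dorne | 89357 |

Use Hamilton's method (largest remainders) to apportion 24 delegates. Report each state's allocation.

The standard divisor is 262150/24 ≈ 10922.917.
Standard quotas: Carrow 5.6468, Brisco 7.3977, Eskel 2.7749, Dorne 8.1807.
Lower quotas: Carrow 5, Brisco 7, Eskel 2, Dorne 8 (sum 22, leaving 2 seats).
Remainders in descending order: Eskel 0.7749, Carrow 0.6468, Brisco 0.3977, Dorne 0.1807.
Largest remainders: Eskel, Carrow receive the extra seats.

Carrow 6, Brisco 7, Eskel 3, Dorne 8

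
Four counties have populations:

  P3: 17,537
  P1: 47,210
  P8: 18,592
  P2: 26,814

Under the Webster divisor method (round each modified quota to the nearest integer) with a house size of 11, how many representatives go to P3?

Standard divisor 110153/11 ≈ 10013.909; standard quotas: P3 1.751, P1 4.714, P8 1.857, P2 2.678.
Rounding to the nearest integer gives 2, 5, 2, 3 = 12 seats, so the divisor must be adjusted.
With modified divisor 10600: modified quotas P3 1.654, P1 4.454, P8 1.754, P2 2.530.
Rounding to the nearest integer: P3 2, P1 4, P8 2, P2 3 (total 11).
P3 receives 2.

2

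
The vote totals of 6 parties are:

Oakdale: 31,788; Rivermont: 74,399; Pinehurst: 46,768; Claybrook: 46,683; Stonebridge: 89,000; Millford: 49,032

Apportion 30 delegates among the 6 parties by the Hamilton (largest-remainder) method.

Oakdale=3, Rivermont=7, Pinehurst=4, Claybrook=4, Stonebridge=8, Millford=4

Total 337670; standard divisor 337670/30 ≈ 11255.667.
Standard quotas: Oakdale 2.8242, Rivermont 6.6099, Pinehurst 4.1551, Claybrook 4.1475, Stonebridge 7.9071, Millford 4.3562.
Lower quotas: Oakdale 2, Rivermont 6, Pinehurst 4, Claybrook 4, Stonebridge 7, Millford 4 (sum 27, leaving 3 seats).
Remainders in descending order: Stonebridge 0.9071, Oakdale 0.8242, Rivermont 0.6099, Millford 0.3562, Pinehurst 0.1551, Claybrook 0.1475.
The surplus seats go to Stonebridge, Oakdale, Rivermont.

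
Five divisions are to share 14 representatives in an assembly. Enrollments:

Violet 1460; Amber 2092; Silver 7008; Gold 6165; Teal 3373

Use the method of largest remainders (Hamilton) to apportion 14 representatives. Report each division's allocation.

Violet 1, Amber 2, Silver 5, Gold 4, Teal 2

Standard divisor: 20098 ÷ 14 ≈ 1435.571.
Standard quotas: Violet 1.0170, Amber 1.4573, Silver 4.8817, Gold 4.2945, Teal 2.3496.
Lower quotas: Violet 1, Amber 1, Silver 4, Gold 4, Teal 2 (sum 12, leaving 2 seats).
Remainders in descending order: Silver 0.8817, Amber 0.4573, Teal 0.3496, Gold 0.2945, Violet 0.0170.
Largest remainders: Silver, Amber receive the extra seats.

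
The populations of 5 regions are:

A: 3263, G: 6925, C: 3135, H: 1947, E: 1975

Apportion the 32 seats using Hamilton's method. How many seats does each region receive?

Standard divisor: 17245 ÷ 32 ≈ 538.906.
Standard quotas: A 6.0549, G 12.8501, C 5.8173, H 3.6129, E 3.6648.
Lower quotas: A 6, G 12, C 5, H 3, E 3 (sum 29, leaving 3 seats).
Remainders in descending order: G 0.8501, C 0.8173, E 0.6648, H 0.6129, A 0.0549.
Largest remainders: G, C, E receive the extra seats.

A: 6; G: 13; C: 6; H: 3; E: 4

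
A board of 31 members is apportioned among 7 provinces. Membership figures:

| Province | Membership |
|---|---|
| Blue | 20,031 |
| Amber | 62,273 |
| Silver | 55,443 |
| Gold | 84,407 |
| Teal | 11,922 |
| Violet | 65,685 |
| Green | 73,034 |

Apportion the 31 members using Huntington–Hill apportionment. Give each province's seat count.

Blue: 2, Amber: 5, Silver: 5, Gold: 7, Teal: 1, Violet: 5, Green: 6

With divisor 12195: modified quotas Blue 1.643, Amber 5.106, Silver 4.546, Gold 6.921, Teal 0.978, Violet 5.386, Green 5.989.
Geometric-mean thresholds: Blue √(1·2)=1.414, Amber √(5·6)=5.477, Silver √(4·5)=4.472, Gold √(6·7)=6.481, Teal (min 1), Violet √(5·6)=5.477, Green √(5·6)=5.477.
Each quota rounded against its threshold gives Blue 2, Amber 5, Silver 5, Gold 7, Teal 1, Violet 5, Green 6 (total 31).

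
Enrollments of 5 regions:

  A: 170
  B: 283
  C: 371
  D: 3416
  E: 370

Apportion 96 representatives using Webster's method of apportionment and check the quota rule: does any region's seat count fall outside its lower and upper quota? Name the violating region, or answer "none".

D

Standard quotas: A 3.540, B 5.893, C 7.726, D 71.136, E 7.705.
Webster allocation: A 4, B 6, C 8, D 70, E 8.
D has quota 71.136 (lower 71, upper 72) but receives 70 — outside the quota interval.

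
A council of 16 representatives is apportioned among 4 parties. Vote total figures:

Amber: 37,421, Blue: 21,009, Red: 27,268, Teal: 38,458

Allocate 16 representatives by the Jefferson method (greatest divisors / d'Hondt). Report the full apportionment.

Standard divisor 124156/16 ≈ 7759.75; standard quotas: Amber 4.822, Blue 2.707, Red 3.514, Teal 4.956.
Rounding down gives 4, 2, 3, 4 = 13 seats, so the divisor must be adjusted.
With modified divisor 6900: modified quotas Amber 5.423, Blue 3.045, Red 3.952, Teal 5.574.
Rounding down: Amber 5, Blue 3, Red 3, Teal 5 (total 16).

Amber: 5, Blue: 3, Red: 3, Teal: 5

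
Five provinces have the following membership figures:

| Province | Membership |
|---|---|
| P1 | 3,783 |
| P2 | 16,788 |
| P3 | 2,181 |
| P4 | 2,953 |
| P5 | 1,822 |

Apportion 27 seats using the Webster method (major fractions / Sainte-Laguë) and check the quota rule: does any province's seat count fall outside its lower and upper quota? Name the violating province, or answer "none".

Standard quotas: P1 3.711, P2 16.467, P3 2.139, P4 2.896, P5 1.787.
Webster allocation: P1 4, P2 16, P3 2, P4 3, P5 2.
Every allocation lies between the lower and upper quota.

none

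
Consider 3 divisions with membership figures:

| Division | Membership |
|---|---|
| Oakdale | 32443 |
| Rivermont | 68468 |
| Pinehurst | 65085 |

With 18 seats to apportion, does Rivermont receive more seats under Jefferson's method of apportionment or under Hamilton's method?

Jefferson

Jefferson: Oakdale 3, Rivermont 8, Pinehurst 7.
Hamilton: Oakdale 4, Rivermont 7, Pinehurst 7.
Rivermont gets 8 under Jefferson and 7 under Hamilton.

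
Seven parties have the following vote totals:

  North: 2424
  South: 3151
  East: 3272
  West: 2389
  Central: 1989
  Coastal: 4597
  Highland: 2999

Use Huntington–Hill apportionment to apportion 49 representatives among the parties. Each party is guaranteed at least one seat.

With divisor 437: modified quotas North 5.547, South 7.211, East 7.487, West 5.467, Central 4.551, Coastal 10.519, Highland 6.863.
Geometric-mean thresholds: North √(5·6)=5.477, South √(7·8)=7.483, East √(7·8)=7.483, West √(5·6)=5.477, Central √(4·5)=4.472, Coastal √(10·11)=10.488, Highland √(6·7)=6.481.
Each quota rounded against its threshold gives North 6, South 7, East 8, West 5, Central 5, Coastal 11, Highland 7 (total 49).

North=6; South=7; East=8; West=5; Central=5; Coastal=11; Highland=7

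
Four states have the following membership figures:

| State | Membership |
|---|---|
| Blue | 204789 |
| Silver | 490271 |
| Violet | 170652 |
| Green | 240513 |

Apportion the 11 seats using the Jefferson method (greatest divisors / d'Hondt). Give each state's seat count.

Standard divisor 1106225/11 ≈ 100565.909; standard quotas: Blue 2.036, Silver 4.875, Violet 1.697, Green 2.392.
Rounding down gives 2, 4, 1, 2 = 9 seats, so the divisor must be adjusted.
With modified divisor 83500: modified quotas Blue 2.453, Silver 5.872, Violet 2.044, Green 2.880.
Rounding down: Blue 2, Silver 5, Violet 2, Green 2 (total 11).

Blue: 2, Silver: 5, Violet: 2, Green: 2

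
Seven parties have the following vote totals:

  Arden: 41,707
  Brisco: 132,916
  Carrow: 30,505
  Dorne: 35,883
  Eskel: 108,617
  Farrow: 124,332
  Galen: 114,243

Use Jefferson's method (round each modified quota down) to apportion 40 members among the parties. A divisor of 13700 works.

With modified divisor 13700: modified quotas Arden 3.044, Brisco 9.702, Carrow 2.227, Dorne 2.619, Eskel 7.928, Farrow 9.075, Galen 8.339.
Rounding down: Arden 3, Brisco 9, Carrow 2, Dorne 2, Eskel 7, Farrow 9, Galen 8 (total 40).

Arden: 3; Brisco: 9; Carrow: 2; Dorne: 2; Eskel: 7; Farrow: 9; Galen: 8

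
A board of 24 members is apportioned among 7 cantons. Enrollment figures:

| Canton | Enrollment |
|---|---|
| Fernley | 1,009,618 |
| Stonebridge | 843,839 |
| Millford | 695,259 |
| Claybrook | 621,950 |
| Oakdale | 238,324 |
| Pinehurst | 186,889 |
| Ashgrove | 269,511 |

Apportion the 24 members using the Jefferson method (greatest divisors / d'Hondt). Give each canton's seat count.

Fernley 7; Stonebridge 6; Millford 4; Claybrook 4; Oakdale 1; Pinehurst 1; Ashgrove 1

Standard divisor 3865390/24 ≈ 161057.917; standard quotas: Fernley 6.269, Stonebridge 5.239, Millford 4.317, Claybrook 3.862, Oakdale 1.480, Pinehurst 1.160, Ashgrove 1.673.
Rounding down gives 6, 5, 4, 3, 1, 1, 1 = 21 seats, so the divisor must be adjusted.
With modified divisor 139800: modified quotas Fernley 7.222, Stonebridge 6.036, Millford 4.973, Claybrook 4.449, Oakdale 1.705, Pinehurst 1.337, Ashgrove 1.928.
Rounding down: Fernley 7, Stonebridge 6, Millford 4, Claybrook 4, Oakdale 1, Pinehurst 1, Ashgrove 1 (total 24).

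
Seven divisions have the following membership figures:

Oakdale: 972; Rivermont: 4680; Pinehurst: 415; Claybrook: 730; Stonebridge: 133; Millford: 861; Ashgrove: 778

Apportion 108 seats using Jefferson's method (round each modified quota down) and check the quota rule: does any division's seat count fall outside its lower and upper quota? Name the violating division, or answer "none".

Standard quotas: Oakdale 12.251, Rivermont 58.985, Pinehurst 5.230, Claybrook 9.201, Stonebridge 1.676, Millford 10.852, Ashgrove 9.806.
Jefferson allocation: Oakdale 12, Rivermont 60, Pinehurst 5, Claybrook 9, Stonebridge 1, Millford 11, Ashgrove 10.
Rivermont has quota 58.985 (lower 58, upper 59) but receives 60 — outside the quota interval.

Rivermont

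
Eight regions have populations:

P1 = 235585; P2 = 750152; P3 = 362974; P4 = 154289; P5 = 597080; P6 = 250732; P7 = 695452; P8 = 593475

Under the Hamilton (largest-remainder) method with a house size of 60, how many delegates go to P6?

The standard divisor is 3639739/60 ≈ 60662.317.
Standard quotas: P1 3.8835, P2 12.3660, P3 5.9835, P4 2.5434, P5 9.8427, P6 4.1332, P7 11.4643, P8 9.7833.
Lower quotas: P1 3, P2 12, P3 5, P4 2, P5 9, P6 4, P7 11, P8 9 (sum 55, leaving 5 seats).
Remainders in descending order: P3 0.9835, P1 0.8835, P5 0.8427, P8 0.7833, P4 0.5434, P7 0.4643, P2 0.3660, P6 0.1332.
Largest remainders: P3, P1, P5, P8, P4 receive the extra seats.
P6 receives 4.

4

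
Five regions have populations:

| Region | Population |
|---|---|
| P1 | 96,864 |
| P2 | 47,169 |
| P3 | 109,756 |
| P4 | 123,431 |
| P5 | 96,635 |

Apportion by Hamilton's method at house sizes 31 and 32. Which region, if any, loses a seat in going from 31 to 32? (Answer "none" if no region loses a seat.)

none

At 31 seats: P1 7, P2 3, P3 7, P4 8, P5 6.
At 32 seats: P1 7, P2 3, P3 7, P4 8, P5 7.
No region's allocation decreased.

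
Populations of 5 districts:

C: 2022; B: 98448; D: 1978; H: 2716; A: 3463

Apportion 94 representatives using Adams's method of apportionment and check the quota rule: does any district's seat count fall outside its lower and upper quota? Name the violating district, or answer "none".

Standard quotas: C 1.750, B 85.192, D 1.712, H 2.350, A 2.997.
Adams allocation: C 2, B 84, D 2, H 3, A 3.
B has quota 85.192 (lower 85, upper 86) but receives 84 — outside the quota interval.

B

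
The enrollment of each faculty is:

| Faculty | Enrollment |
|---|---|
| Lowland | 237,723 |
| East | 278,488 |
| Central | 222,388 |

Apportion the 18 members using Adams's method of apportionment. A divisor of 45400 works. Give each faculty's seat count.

With modified divisor 45400: modified quotas Lowland 5.236, East 6.134, Central 4.898.
Rounding up: Lowland 6, East 7, Central 5 (total 18).

Lowland 6, East 7, Central 5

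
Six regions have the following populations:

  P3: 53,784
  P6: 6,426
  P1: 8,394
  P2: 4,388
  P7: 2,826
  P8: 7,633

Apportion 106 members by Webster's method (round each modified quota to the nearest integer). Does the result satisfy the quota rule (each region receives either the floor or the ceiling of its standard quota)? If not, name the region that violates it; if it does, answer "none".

P3

Standard quotas: P3 68.317, P6 8.162, P1 10.662, P2 5.574, P7 3.590, P8 9.695.
Webster allocation: P3 67, P6 8, P1 11, P2 6, P7 4, P8 10.
P3 has quota 68.317 (lower 68, upper 69) but receives 67 — outside the quota interval.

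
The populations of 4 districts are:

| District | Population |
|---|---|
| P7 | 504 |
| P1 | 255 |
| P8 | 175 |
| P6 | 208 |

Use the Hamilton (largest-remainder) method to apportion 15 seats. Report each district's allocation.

Total 1142; standard divisor 1142/15 ≈ 76.133.
Standard quotas: P7 6.620, P1 3.349, P8 2.299, P6 2.732.
Lower quotas: P7 6, P1 3, P8 2, P6 2 (sum 13, leaving 2 seats).
Remainders in descending order: P6 0.732, P7 0.620, P1 0.349, P8 0.299.
Largest remainders: P6, P7 receive the extra seats.

P7: 7, P1: 3, P8: 2, P6: 3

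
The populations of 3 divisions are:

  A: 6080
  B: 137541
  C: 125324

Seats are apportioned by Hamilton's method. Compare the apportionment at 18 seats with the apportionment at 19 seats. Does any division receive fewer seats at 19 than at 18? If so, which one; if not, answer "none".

At 18 seats: A 1, B 9, C 8.
At 19 seats: A 0, B 10, C 9.
A drops from 1 to 0.

A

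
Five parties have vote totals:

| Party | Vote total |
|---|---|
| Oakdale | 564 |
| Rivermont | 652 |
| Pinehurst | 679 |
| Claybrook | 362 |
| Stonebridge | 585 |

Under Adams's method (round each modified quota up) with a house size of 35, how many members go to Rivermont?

8

Standard divisor 2842/35 ≈ 81.2; standard quotas: Oakdale 6.946, Rivermont 8.030, Pinehurst 8.362, Claybrook 4.458, Stonebridge 7.204.
Rounding up gives 7, 9, 9, 5, 8 = 38 seats, so the divisor must be adjusted.
With modified divisor 90: modified quotas Oakdale 6.267, Rivermont 7.244, Pinehurst 7.544, Claybrook 4.022, Stonebridge 6.500.
Rounding up: Oakdale 7, Rivermont 8, Pinehurst 8, Claybrook 5, Stonebridge 7 (total 35).
Rivermont receives 8.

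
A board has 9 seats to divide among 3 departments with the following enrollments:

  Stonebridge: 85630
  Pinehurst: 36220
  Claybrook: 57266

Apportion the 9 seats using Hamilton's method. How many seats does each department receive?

Stonebridge 4, Pinehurst 2, Claybrook 3

The standard divisor is 179116/9 ≈ 19901.778.
Standard quotas: Stonebridge 4.3026, Pinehurst 1.8199, Claybrook 2.8774.
Lower quotas: Stonebridge 4, Pinehurst 1, Claybrook 2 (sum 7, leaving 2 seats).
Remainders in descending order: Claybrook 0.8774, Pinehurst 0.8199, Stonebridge 0.3026.
The surplus seats go to Claybrook, Pinehurst.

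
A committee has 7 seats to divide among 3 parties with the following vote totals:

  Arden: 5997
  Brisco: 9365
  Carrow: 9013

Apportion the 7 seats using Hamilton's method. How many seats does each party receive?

The standard divisor is 24375/7 ≈ 3482.143.
Standard quotas: Arden 1.7222, Brisco 2.6894, Carrow 2.5883.
Lower quotas: Arden 1, Brisco 2, Carrow 2 (sum 5, leaving 2 seats).
Remainders in descending order: Arden 0.7222, Brisco 0.6894, Carrow 0.5883.
The surplus seats go to Arden, Brisco.

Arden 2, Brisco 3, Carrow 2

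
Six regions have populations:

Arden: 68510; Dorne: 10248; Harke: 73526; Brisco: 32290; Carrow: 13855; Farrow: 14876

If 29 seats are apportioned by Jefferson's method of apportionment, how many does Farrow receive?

Standard divisor 213305/29 ≈ 7355.345; standard quotas: Arden 9.314, Dorne 1.393, Harke 9.996, Brisco 4.390, Carrow 1.884, Farrow 2.022.
Rounding down gives 9, 1, 9, 4, 1, 2 = 26 seats, so the divisor must be adjusted.
With modified divisor 6800: modified quotas Arden 10.075, Dorne 1.507, Harke 10.813, Brisco 4.749, Carrow 2.038, Farrow 2.188.
Rounding down: Arden 10, Dorne 1, Harke 10, Brisco 4, Carrow 2, Farrow 2 (total 29).
Farrow receives 2.

2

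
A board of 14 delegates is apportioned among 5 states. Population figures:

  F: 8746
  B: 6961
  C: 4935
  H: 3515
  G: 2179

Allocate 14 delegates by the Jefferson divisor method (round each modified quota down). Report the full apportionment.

F=5, B=4, C=2, H=2, G=1

Standard divisor 26336/14 ≈ 1881.143; standard quotas: F 4.649, B 3.700, C 2.623, H 1.869, G 1.158.
Rounding down gives 4, 3, 2, 1, 1 = 11 seats, so the divisor must be adjusted.
With modified divisor 1700: modified quotas F 5.145, B 4.095, C 2.903, H 2.068, G 1.282.
Rounding down: F 5, B 4, C 2, H 2, G 1 (total 14).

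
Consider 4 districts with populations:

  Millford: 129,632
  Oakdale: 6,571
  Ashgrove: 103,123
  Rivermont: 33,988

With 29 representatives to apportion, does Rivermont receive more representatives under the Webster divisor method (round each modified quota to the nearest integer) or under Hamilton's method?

Webster: Millford 13, Oakdale 1, Ashgrove 11, Rivermont 4.
Hamilton: Millford 14, Oakdale 1, Ashgrove 11, Rivermont 3.
Rivermont gets 4 under Webster and 3 under Hamilton.

Webster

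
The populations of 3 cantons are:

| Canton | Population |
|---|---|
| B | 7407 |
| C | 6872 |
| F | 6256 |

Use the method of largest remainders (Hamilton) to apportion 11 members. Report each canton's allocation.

The standard divisor is 20535/11 ≈ 1866.818.
Standard quotas: B 3.9677, C 3.6811, F 3.3512.
Lower quotas: B 3, C 3, F 3 (sum 9, leaving 2 seats).
Remainders in descending order: B 0.9677, C 0.6811, F 0.3512.
The surplus seats go to B, C.

B: 4; C: 4; F: 3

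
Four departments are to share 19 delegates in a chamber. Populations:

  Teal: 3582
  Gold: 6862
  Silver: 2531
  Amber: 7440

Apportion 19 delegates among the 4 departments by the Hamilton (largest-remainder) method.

Teal=3, Gold=7, Silver=2, Amber=7

The standard divisor is 20415/19 ≈ 1074.474.
Standard quotas: Teal 3.3337, Gold 6.3864, Silver 2.3556, Amber 6.9243.
Lower quotas: Teal 3, Gold 6, Silver 2, Amber 6 (sum 17, leaving 2 seats).
Remainders in descending order: Amber 0.9243, Gold 0.3864, Silver 0.3556, Teal 0.3337.
Largest remainders: Amber, Gold receive the extra seats.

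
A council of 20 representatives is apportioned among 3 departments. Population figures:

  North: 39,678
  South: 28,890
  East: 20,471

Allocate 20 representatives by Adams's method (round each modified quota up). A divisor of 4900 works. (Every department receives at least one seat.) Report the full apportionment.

With modified divisor 4900: modified quotas North 8.098, South 5.896, East 4.178.
Rounding up: North 9, South 6, East 5 (total 20).

North: 9; South: 6; East: 5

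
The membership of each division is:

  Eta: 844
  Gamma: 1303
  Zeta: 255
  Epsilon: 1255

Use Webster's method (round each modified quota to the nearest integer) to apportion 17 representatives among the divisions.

Standard divisor 3657/17 ≈ 215.118; standard quotas: Eta 3.923, Gamma 6.057, Zeta 1.185, Epsilon 5.834.
Rounding to the nearest integer gives Eta 4, Gamma 6, Zeta 1, Epsilon 6 — total 17, matching the house size, so no adjustment is needed.

Eta 4; Gamma 6; Zeta 1; Epsilon 6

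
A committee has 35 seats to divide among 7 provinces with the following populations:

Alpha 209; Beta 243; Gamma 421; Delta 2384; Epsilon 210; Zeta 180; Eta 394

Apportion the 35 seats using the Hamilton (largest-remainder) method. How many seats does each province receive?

The standard divisor is 4041/35 ≈ 115.457.
Standard quotas: Alpha 1.810, Beta 2.105, Gamma 3.646, Delta 20.648, Epsilon 1.819, Zeta 1.559, Eta 3.413.
Lower quotas: Alpha 1, Beta 2, Gamma 3, Delta 20, Epsilon 1, Zeta 1, Eta 3 (sum 31, leaving 4 seats).
Remainders in descending order: Epsilon 0.819, Alpha 0.810, Delta 0.648, Gamma 0.646, Zeta 0.559, Eta 0.413, Beta 0.105.
Largest remainders: Epsilon, Alpha, Delta, Gamma receive the extra seats.

Alpha 2, Beta 2, Gamma 4, Delta 21, Epsilon 2, Zeta 1, Eta 3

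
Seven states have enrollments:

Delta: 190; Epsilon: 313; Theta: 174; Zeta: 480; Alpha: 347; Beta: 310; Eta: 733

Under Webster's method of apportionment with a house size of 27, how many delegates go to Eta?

8

Standard divisor 2547/27 ≈ 94.333; standard quotas: Delta 2.014, Epsilon 3.318, Theta 1.845, Zeta 5.088, Alpha 3.678, Beta 3.286, Eta 7.770.
Rounding to the nearest integer gives Delta 2, Epsilon 3, Theta 2, Zeta 5, Alpha 4, Beta 3, Eta 8 — total 27, matching the house size, so no adjustment is needed.
Eta receives 8.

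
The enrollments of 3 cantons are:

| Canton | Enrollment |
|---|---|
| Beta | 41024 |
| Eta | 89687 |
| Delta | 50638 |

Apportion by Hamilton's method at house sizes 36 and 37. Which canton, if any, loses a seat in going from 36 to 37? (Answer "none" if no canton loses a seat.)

At 36 seats: Beta 8, Eta 18, Delta 10.
At 37 seats: Beta 9, Eta 18, Delta 10.
No canton's allocation decreased.

none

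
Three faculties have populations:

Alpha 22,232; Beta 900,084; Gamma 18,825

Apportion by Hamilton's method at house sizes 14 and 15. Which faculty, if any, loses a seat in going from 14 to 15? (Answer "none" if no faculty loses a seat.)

none

At 14 seats: Alpha 0, Beta 14, Gamma 0.
At 15 seats: Alpha 1, Beta 14, Gamma 0.
No faculty's allocation decreased.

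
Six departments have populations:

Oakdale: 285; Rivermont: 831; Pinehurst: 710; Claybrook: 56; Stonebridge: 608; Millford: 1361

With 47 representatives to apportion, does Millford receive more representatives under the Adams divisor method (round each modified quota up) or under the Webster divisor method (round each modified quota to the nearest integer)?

Adams: Oakdale 4, Rivermont 10, Pinehurst 9, Claybrook 1, Stonebridge 7, Millford 16.
Webster: Oakdale 3, Rivermont 10, Pinehurst 9, Claybrook 1, Stonebridge 7, Millford 17.
Millford gets 16 under Adams and 17 under Webster.

Webster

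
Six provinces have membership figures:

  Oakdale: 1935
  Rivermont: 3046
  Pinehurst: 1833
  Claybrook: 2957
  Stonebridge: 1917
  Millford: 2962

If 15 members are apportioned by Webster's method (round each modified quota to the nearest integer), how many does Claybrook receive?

Standard divisor 14650/15 ≈ 976.667; standard quotas: Oakdale 1.981, Rivermont 3.119, Pinehurst 1.877, Claybrook 3.028, Stonebridge 1.963, Millford 3.033.
Rounding to the nearest integer gives Oakdale 2, Rivermont 3, Pinehurst 2, Claybrook 3, Stonebridge 2, Millford 3 — total 15, matching the house size, so no adjustment is needed.
Claybrook receives 3.

3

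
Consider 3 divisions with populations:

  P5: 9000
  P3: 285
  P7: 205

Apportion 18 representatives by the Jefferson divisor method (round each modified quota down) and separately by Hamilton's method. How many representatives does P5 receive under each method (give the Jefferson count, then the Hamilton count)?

18 and 17

Jefferson: P5 18, P3 0, P7 0.
Hamilton: P5 17, P3 1, P7 0.
P5 gets 18 under Jefferson and 17 under Hamilton.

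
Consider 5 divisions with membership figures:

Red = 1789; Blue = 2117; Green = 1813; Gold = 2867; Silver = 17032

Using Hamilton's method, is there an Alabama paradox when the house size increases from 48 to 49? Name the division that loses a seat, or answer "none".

At 48 seats: Red 3, Blue 4, Green 4, Gold 5, Silver 32.
At 49 seats: Red 3, Blue 4, Green 3, Gold 6, Silver 33.
Green drops from 4 to 3.

Green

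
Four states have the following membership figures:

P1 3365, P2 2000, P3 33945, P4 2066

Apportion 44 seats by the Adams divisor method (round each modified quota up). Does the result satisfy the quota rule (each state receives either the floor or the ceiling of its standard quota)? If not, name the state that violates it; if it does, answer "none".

Standard quotas: P1 3.578, P2 2.127, P3 36.098, P4 2.197.
Adams allocation: P1 4, P2 3, P3 34, P4 3.
P3 has quota 36.098 (lower 36, upper 37) but receives 34 — outside the quota interval.

P3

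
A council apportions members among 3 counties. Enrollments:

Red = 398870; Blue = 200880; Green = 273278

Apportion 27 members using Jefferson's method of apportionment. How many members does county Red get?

13

Standard divisor 873028/27 ≈ 32334.37; standard quotas: Red 12.336, Blue 6.213, Green 8.452.
Rounding down gives 12, 6, 8 = 26 seats, so the divisor must be adjusted.
With modified divisor 30500: modified quotas Red 13.078, Blue 6.586, Green 8.960.
Rounding down: Red 13, Blue 6, Green 8 (total 27).
Red receives 13.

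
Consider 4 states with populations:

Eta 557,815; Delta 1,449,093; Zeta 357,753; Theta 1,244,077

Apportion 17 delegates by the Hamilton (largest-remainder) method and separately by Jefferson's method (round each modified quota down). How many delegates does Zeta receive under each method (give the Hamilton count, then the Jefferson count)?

Hamilton: Eta 2, Delta 7, Zeta 2, Theta 6.
Jefferson: Eta 3, Delta 7, Zeta 1, Theta 6.
Zeta gets 2 under Hamilton and 1 under Jefferson.

2 and 1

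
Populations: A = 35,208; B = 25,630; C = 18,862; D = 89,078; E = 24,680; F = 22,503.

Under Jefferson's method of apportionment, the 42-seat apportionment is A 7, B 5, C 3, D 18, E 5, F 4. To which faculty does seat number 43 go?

Priority for the next seat is population ÷ (current seats + 1).
Priorities: A 4401.000, B 4271.667, C 4715.500, D 4688.316, E 4113.333, F 4500.600.
Highest priority: C.

C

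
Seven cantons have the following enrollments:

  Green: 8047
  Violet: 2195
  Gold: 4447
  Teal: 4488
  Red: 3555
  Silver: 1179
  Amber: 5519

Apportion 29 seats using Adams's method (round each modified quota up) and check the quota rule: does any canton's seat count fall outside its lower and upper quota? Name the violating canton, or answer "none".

Standard quotas: Green 7.929, Violet 2.163, Gold 4.382, Teal 4.422, Red 3.503, Silver 1.162, Amber 5.438.
Adams allocation: Green 8, Violet 2, Gold 4, Teal 4, Red 4, Silver 2, Amber 5.
Every allocation lies between the lower and upper quota.

none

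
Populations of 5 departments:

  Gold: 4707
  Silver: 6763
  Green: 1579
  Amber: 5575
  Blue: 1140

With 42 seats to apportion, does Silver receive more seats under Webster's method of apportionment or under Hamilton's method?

Webster: Gold 10, Silver 15, Green 3, Amber 12, Blue 2.
Hamilton: Gold 10, Silver 14, Green 3, Amber 12, Blue 3.
Silver gets 15 under Webster and 14 under Hamilton.

Webster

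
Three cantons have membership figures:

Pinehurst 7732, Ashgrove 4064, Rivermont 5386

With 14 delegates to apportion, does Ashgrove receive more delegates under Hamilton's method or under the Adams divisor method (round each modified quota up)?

Hamilton: Pinehurst 6, Ashgrove 3, Rivermont 5.
Adams: Pinehurst 6, Ashgrove 4, Rivermont 4.
Ashgrove gets 3 under Hamilton and 4 under Adams.

Adams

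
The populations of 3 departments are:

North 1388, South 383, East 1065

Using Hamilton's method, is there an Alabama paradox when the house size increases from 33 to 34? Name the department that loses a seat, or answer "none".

At 33 seats: North 16, South 5, East 12.
At 34 seats: North 17, South 4, East 13.
South drops from 5 to 4.

South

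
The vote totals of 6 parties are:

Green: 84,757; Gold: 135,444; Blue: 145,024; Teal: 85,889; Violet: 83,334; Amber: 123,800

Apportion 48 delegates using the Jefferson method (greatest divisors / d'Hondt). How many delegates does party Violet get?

Standard divisor 658248/48 ≈ 13713.5; standard quotas: Green 6.181, Gold 9.877, Blue 10.575, Teal 6.263, Violet 6.077, Amber 9.028.
Rounding down gives 6, 9, 10, 6, 6, 9 = 46 seats, so the divisor must be adjusted.
With modified divisor 12800: modified quotas Green 6.622, Gold 10.582, Blue 11.330, Teal 6.710, Violet 6.510, Amber 9.672.
Rounding down: Green 6, Gold 10, Blue 11, Teal 6, Violet 6, Amber 9 (total 48).
Violet receives 6.

6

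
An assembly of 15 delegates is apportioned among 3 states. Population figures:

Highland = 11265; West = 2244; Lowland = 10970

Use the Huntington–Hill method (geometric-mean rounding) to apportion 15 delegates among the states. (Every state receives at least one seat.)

Highland=7, West=1, Lowland=7

With divisor 1640: modified quotas Highland 6.869, West 1.368, Lowland 6.689.
Geometric-mean thresholds: Highland √(6·7)=6.481, West √(1·2)=1.414, Lowland √(6·7)=6.481.
Each quota rounded against its threshold gives Highland 7, West 1, Lowland 7 (total 15).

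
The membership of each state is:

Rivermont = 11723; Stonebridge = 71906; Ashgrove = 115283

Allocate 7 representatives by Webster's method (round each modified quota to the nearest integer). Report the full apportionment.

Rivermont=0, Stonebridge=3, Ashgrove=4

Standard divisor 198912/7 ≈ 28416; standard quotas: Rivermont 0.413, Stonebridge 2.530, Ashgrove 4.057.
Rounding to the nearest integer gives Rivermont 0, Stonebridge 3, Ashgrove 4 — total 7, matching the house size, so no adjustment is needed.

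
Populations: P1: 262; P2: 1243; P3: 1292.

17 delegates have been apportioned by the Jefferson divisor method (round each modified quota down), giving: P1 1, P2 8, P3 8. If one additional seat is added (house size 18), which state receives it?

Priority for the next seat is population ÷ (current seats + 1).
Priorities: P1 131.000, P2 138.111, P3 143.556.
Highest priority: P3.

P3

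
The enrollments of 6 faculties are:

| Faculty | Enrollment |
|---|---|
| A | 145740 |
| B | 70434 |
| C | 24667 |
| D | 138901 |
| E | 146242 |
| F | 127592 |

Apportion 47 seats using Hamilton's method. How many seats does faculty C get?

2

Standard divisor: 653576 ÷ 47 ≈ 13905.872.
Standard quotas: A 10.4805, B 5.0651, C 1.7739, D 9.9887, E 10.5166, F 9.1754.
Lower quotas: A 10, B 5, C 1, D 9, E 10, F 9 (sum 44, leaving 3 seats).
Remainders in descending order: D 0.9887, C 0.7739, E 0.5166, A 0.4805, F 0.1754, B 0.0651.
The surplus seats go to D, C, E.
C receives 2.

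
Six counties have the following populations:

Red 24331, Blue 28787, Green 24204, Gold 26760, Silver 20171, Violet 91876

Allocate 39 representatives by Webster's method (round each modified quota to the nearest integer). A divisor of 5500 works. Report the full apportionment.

Red: 4, Blue: 5, Green: 4, Gold: 5, Silver: 4, Violet: 17

With modified divisor 5500: modified quotas Red 4.424, Blue 5.234, Green 4.401, Gold 4.865, Silver 3.667, Violet 16.705.
Rounding to the nearest integer: Red 4, Blue 5, Green 4, Gold 5, Silver 4, Violet 17 (total 39).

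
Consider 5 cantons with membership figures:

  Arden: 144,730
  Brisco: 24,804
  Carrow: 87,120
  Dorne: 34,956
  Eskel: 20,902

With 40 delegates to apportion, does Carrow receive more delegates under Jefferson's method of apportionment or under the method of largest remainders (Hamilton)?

Jefferson

Jefferson: Arden 19, Brisco 3, Carrow 12, Dorne 4, Eskel 2.
Hamilton: Arden 19, Brisco 3, Carrow 11, Dorne 4, Eskel 3.
Carrow gets 12 under Jefferson and 11 under Hamilton.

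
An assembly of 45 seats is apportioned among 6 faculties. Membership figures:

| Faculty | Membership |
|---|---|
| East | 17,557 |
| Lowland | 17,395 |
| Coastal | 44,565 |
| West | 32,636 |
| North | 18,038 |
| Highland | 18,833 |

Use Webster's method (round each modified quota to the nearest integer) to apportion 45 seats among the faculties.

East=5; Lowland=5; Coastal=14; West=10; North=5; Highland=6

Standard divisor 149024/45 ≈ 3311.644; standard quotas: East 5.302, Lowland 5.253, Coastal 13.457, West 9.855, North 5.447, Highland 5.687.
Rounding to the nearest integer gives 5, 5, 13, 10, 5, 6 = 44 seats, so the divisor must be adjusted.
With modified divisor 3294.67: modified quotas East 5.329, Lowland 5.280, Coastal 13.526, West 9.906, North 5.475, Highland 5.716.
Rounding to the nearest integer: East 5, Lowland 5, Coastal 14, West 10, North 5, Highland 6 (total 45).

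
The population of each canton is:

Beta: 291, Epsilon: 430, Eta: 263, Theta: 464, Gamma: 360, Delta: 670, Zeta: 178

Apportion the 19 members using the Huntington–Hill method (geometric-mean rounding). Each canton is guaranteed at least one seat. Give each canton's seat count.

With divisor 140: modified quotas Beta 2.079, Epsilon 3.071, Eta 1.879, Theta 3.314, Gamma 2.571, Delta 4.786, Zeta 1.271.
Geometric-mean thresholds: Beta √(2·3)=2.449, Epsilon √(3·4)=3.464, Eta √(1·2)=1.414, Theta √(3·4)=3.464, Gamma √(2·3)=2.449, Delta √(4·5)=4.472, Zeta √(1·2)=1.414.
Each quota rounded against its threshold gives Beta 2, Epsilon 3, Eta 2, Theta 3, Gamma 3, Delta 5, Zeta 1 (total 19).

Beta=2, Epsilon=3, Eta=2, Theta=3, Gamma=3, Delta=5, Zeta=1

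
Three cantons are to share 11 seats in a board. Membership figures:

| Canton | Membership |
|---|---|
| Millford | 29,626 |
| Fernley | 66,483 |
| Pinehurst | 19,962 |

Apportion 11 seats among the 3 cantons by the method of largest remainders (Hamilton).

Millford 3, Fernley 6, Pinehurst 2

Standard divisor: 116071 ÷ 11 ≈ 10551.909.
Standard quotas: Millford 2.8076, Fernley 6.3006, Pinehurst 1.8918.
Lower quotas: Millford 2, Fernley 6, Pinehurst 1 (sum 9, leaving 2 seats).
Remainders in descending order: Pinehurst 0.8918, Millford 0.8076, Fernley 0.3006.
The surplus seats go to Pinehurst, Millford.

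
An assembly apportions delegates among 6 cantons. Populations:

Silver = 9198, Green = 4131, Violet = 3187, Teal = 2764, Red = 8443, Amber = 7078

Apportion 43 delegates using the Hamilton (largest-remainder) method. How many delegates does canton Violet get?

4

Standard divisor: 34801 ÷ 43 ≈ 809.326.
Standard quotas: Silver 11.3650, Green 5.1042, Violet 3.9378, Teal 3.4152, Red 10.4321, Amber 8.7456.
Lower quotas: Silver 11, Green 5, Violet 3, Teal 3, Red 10, Amber 8 (sum 40, leaving 3 seats).
Remainders in descending order: Violet 0.9378, Amber 0.7456, Red 0.4321, Teal 0.4152, Silver 0.3650, Green 0.1042.
Largest remainders: Violet, Amber, Red receive the extra seats.
Violet receives 4.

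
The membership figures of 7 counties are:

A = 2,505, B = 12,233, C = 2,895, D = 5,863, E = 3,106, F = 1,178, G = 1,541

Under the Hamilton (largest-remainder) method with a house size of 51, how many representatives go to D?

The standard divisor is 29321/51 ≈ 574.922.
Standard quotas: A 4.3571, B 21.2777, C 5.0355, D 10.1979, E 5.4025, F 2.0490, G 2.6804.
Lower quotas: A 4, B 21, C 5, D 10, E 5, F 2, G 2 (sum 49, leaving 2 seats).
Remainders in descending order: G 0.6804, E 0.4025, A 0.3571, B 0.2777, D 0.1979, F 0.0490, C 0.0355.
The surplus seats go to G, E.
D receives 10.

10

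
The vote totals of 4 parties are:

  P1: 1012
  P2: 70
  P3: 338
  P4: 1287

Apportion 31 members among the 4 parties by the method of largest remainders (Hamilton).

P1=11, P2=1, P3=4, P4=15

The standard divisor is 2707/31 ≈ 87.323.
Standard quotas: P1 11.589, P2 0.802, P3 3.871, P4 14.738.
Lower quotas: P1 11, P2 0, P3 3, P4 14 (sum 28, leaving 3 seats).
Remainders in descending order: P3 0.871, P2 0.802, P4 0.738, P1 0.589.
Largest remainders: P3, P2, P4 receive the extra seats.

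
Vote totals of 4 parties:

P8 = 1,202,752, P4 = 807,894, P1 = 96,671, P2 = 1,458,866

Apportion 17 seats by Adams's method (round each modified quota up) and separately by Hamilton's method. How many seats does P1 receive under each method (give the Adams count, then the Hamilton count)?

1 and 0

Adams: P8 5, P4 4, P1 1, P2 7.
Hamilton: P8 6, P4 4, P1 0, P2 7.
P1 gets 1 under Adams and 0 under Hamilton.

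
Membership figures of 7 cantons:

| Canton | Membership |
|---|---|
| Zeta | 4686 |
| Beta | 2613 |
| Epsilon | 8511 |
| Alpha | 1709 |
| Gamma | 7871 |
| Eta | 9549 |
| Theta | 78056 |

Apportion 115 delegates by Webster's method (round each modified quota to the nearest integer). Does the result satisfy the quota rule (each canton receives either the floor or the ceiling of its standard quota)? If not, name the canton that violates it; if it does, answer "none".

Theta

Standard quotas: Zeta 4.769, Beta 2.659, Epsilon 8.662, Alpha 1.739, Gamma 8.011, Eta 9.718, Theta 79.441.
Webster allocation: Zeta 5, Beta 3, Epsilon 9, Alpha 2, Gamma 8, Eta 10, Theta 78.
Theta has quota 79.441 (lower 79, upper 80) but receives 78 — outside the quota interval.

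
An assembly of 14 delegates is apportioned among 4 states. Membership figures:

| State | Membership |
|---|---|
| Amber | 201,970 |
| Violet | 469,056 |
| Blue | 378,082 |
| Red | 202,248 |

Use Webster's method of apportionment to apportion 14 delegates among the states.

Standard divisor 1251356/14 ≈ 89382.571; standard quotas: Amber 2.260, Violet 5.248, Blue 4.230, Red 2.263.
Rounding to the nearest integer gives 2, 5, 4, 2 = 13 seats, so the divisor must be adjusted.
With modified divisor 84700: modified quotas Amber 2.385, Violet 5.538, Blue 4.464, Red 2.388.
Rounding to the nearest integer: Amber 2, Violet 6, Blue 4, Red 2 (total 14).

Amber 2, Violet 6, Blue 4, Red 2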